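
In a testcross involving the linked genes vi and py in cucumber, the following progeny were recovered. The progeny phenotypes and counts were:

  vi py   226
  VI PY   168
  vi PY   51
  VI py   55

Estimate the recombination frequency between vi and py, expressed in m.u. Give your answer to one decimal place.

21.2 m.u.

The two most frequent classes, VI PY (168) and vi py (226), are the parental types, so the F1 was VI PY / vi py.
The recombinant classes are VI py and vi PY: 55 + 51 = 106.
Recombination frequency = 106/500 = 0.2120 ≈ 21.2%, i.e. 21.2 m.u.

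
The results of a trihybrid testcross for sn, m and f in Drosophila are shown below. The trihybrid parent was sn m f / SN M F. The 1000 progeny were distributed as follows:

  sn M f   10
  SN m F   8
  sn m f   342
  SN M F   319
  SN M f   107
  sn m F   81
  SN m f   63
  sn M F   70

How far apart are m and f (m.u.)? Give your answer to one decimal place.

The two rarest classes, sn M f and SN m F, are the double crossovers. Comparing them with the parentals, only the m allele has switched, so m is the middle locus and the order is sn – m – f.
Crossovers in the m–f interval produce the single-crossover classes sn m F and SN M f (81 + 107 = 188) plus the double crossovers (18).
RF(m–f) = (188 + 18) / 1000 = 206/1000 = 0.2060 → 20.6 m.u.

20.6 m.u.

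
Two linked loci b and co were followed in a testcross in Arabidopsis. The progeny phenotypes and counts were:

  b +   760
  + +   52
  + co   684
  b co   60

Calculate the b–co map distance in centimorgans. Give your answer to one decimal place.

The two most frequent classes, + co (684) and b + (760), are the parental types, so the F1 was + co / b +.
The recombinant classes are + + and b co: 52 + 60 = 112.
Recombination frequency = 112/1556 = 0.0720 ≈ 7.2%, i.e. 7.2 centimorgans.

7.2 centimorgans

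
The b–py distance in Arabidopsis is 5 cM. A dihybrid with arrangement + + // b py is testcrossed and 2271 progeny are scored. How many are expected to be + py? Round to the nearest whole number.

57

A map distance of 5 cM corresponds to a recombination frequency of 0.050.
The F1 is + + / b py, so + py is a recombinant gamete class with expected frequency r/2 = 0.050/2 = 0.0250.
Expected number = 0.0250 × 2271 = 56.78 ≈ 57.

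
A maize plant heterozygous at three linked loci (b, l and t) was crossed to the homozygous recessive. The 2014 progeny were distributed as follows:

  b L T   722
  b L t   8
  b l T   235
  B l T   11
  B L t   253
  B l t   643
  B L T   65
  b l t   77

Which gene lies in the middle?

t

The two most frequent reciprocal classes, b L T and B l t, are the parental types, so the F1 was b L T / B l t.
The two rarest classes, b L t and B l T, are the double crossovers. Comparing them with the parentals, only the t allele has switched, so t is the middle locus and the order is l – t – b.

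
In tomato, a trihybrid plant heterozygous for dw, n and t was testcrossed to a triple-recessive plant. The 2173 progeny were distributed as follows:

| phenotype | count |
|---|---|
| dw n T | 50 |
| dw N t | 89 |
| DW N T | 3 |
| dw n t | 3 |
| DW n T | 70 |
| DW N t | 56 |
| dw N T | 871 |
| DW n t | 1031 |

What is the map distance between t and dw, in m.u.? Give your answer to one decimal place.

The two most frequent reciprocal classes, dw N T and DW n t, are the parental types, so the F1 was dw N T / DW n t.
The two rarest classes, DW N T and dw n t, are the double crossovers. Comparing them with the parentals, only the dw allele has switched, so dw is the middle locus and the order is n – dw – t.
Crossovers in the dw–t interval produce the single-crossover classes dw N t and DW n T (89 + 70 = 159) plus the double crossovers (6).
RF(dw–t) = (159 + 6) / 2173 = 165/2173 = 0.0759 → 7.6 m.u.

7.6 m.u.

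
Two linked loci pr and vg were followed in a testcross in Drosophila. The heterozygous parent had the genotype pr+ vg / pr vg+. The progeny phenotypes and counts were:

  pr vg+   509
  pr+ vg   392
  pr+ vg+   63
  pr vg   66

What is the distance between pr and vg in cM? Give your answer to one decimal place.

12.5 cM

The recombinant classes are pr+ vg+ and pr vg: 63 + 66 = 129.
Recombination frequency = 129/1030 = 0.1252 ≈ 12.5%, i.e. 12.5 cM.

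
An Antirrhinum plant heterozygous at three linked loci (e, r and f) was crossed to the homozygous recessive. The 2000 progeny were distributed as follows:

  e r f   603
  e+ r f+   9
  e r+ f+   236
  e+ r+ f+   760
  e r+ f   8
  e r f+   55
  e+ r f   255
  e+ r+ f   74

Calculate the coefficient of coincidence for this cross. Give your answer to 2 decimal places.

0.46

The two most frequent reciprocal classes, e r f and e+ r+ f+, are the parental types, so the F1 was e r f / e+ r+ f+.
The two rarest classes, e r+ f and e+ r f+, are the double crossovers. Comparing them with the parentals, only the r allele has switched, so r is the middle locus and the order is e – r – f.
e–r: (491 + 17)/2000 = 0.2540; r–f: (129 + 17)/2000 = 0.0730.
Expected DCO frequency = 0.2540 × 0.0730 ≈ 0.01854; observed = 17/2000 ≈ 0.00850.
Coefficient of coincidence = 0.00850/0.01854 ≈ 0.46.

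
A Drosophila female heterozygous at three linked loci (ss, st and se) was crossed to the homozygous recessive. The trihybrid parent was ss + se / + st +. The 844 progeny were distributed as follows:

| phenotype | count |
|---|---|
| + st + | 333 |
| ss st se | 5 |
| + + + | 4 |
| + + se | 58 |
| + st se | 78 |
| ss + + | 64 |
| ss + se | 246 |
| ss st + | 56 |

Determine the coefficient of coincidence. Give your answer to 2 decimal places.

The two rarest classes, ss st se and + + +, are the double crossovers. Comparing them with the parentals, only the st allele has switched, so st is the middle locus and the order is se – st – ss.
se–st: (142 + 9)/844 = 0.1789; st–ss: (114 + 9)/844 = 0.1457.
Expected DCO frequency = 0.1789 × 0.1457 ≈ 0.02607; observed = 9/844 ≈ 0.01066.
Coefficient of coincidence = 0.01066/0.02607 ≈ 0.41.

0.41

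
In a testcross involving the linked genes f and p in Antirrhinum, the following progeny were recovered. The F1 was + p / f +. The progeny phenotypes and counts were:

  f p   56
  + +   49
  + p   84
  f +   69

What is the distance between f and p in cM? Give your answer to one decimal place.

40.7 cM

The recombinant classes are + + and f p: 49 + 56 = 105.
Recombination frequency = 105/258 = 0.4070 ≈ 40.7%, i.e. 40.7 cM.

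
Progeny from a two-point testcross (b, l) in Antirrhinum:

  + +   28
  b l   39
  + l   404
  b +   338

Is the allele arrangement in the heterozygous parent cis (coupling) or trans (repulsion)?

trans

The two most frequent classes are + l (404) and b + (338); these are the parental (non-recombinant) types.
So the F1 carried + l on one chromosome and b + on the other — the recessive alleles are on opposite chromosomes (trans / repulsion).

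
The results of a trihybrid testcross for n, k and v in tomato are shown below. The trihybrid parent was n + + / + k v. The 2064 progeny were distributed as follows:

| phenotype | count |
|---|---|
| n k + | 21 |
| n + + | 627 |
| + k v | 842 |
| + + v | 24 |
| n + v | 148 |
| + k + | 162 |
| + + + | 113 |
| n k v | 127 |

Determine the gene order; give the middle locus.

The two rarest classes, n k + and + + v, are the double crossovers. Comparing them with the parentals, only the k allele has switched, so k is the middle locus and the order is n – k – v.

k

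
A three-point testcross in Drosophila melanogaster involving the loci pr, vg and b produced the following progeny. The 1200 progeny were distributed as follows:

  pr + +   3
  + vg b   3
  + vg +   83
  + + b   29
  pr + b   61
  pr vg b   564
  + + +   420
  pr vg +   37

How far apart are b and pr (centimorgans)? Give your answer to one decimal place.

6.0 centimorgans

The two most frequent reciprocal classes, pr vg b and + + +, are the parental types, so the F1 was pr vg b / + + +.
The two rarest classes, + vg b and pr + +, are the double crossovers. Comparing them with the parentals, only the pr allele has switched, so pr is the middle locus and the order is vg – pr – b.
Crossovers in the pr–b interval produce the single-crossover classes pr vg + and + + b (37 + 29 = 66) plus the double crossovers (6).
RF(pr–b) = (66 + 6) / 1200 = 72/1200 = 0.0600 → 6.0 centimorgans.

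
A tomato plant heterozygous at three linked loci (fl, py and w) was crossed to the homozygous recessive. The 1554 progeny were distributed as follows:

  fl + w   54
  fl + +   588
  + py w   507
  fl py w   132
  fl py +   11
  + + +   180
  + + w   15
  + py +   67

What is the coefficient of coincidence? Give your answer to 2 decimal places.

The two most frequent reciprocal classes, + py w and fl + +, are the parental types, so the F1 was + py w / fl + +.
The two rarest classes, + + w and fl py +, are the double crossovers. Comparing them with the parentals, only the py allele has switched, so py is the middle locus and the order is w – py – fl.
w–py: (121 + 26)/1554 = 0.0946; py–fl: (312 + 26)/1554 = 0.2175.
Expected DCO frequency = 0.0946 × 0.2175 ≈ 0.02058; observed = 26/1554 ≈ 0.01673.
Coefficient of coincidence = 0.01673/0.02058 ≈ 0.81.

0.81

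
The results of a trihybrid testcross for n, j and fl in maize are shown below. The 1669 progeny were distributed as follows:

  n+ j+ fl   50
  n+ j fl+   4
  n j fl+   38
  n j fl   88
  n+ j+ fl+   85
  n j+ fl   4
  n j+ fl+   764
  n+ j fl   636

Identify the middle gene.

fl

The two most frequent reciprocal classes, n j+ fl+ and n+ j fl, are the parental types, so the F1 was n j+ fl+ / n+ j fl.
The two rarest classes, n j+ fl and n+ j fl+, are the double crossovers. Comparing them with the parentals, only the fl allele has switched, so fl is the middle locus and the order is j – fl – n.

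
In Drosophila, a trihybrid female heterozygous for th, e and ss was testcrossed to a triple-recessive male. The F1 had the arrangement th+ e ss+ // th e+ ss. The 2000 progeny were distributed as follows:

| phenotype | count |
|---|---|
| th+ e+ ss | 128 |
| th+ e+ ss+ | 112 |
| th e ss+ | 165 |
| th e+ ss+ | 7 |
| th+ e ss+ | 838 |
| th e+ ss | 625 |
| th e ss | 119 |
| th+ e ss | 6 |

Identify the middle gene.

ss

The two rarest classes, th+ e ss and th e+ ss+, are the double crossovers. Comparing them with the parentals, only the ss allele has switched, so ss is the middle locus and the order is th – ss – e.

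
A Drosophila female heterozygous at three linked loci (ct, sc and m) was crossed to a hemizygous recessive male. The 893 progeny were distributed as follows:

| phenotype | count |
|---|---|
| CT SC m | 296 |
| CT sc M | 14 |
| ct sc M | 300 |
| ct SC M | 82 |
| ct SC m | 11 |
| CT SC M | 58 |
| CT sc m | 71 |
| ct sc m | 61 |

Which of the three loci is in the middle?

ct

The two most frequent reciprocal classes, CT SC m and ct sc M, are the parental types, so the F1 was CT SC m / ct sc M.
The two rarest classes, ct SC m and CT sc M, are the double crossovers. Comparing them with the parentals, only the ct allele has switched, so ct is the middle locus and the order is m – ct – sc.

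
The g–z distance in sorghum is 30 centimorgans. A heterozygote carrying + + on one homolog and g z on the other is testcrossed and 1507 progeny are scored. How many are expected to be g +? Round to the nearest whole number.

226

A map distance of 30 centimorgans corresponds to a recombination frequency of 0.300.
The F1 is + + / g z, so g + is a recombinant gamete class with expected frequency r/2 = 0.300/2 = 0.1500.
Expected number = 0.1500 × 1507 = 226.05 ≈ 226.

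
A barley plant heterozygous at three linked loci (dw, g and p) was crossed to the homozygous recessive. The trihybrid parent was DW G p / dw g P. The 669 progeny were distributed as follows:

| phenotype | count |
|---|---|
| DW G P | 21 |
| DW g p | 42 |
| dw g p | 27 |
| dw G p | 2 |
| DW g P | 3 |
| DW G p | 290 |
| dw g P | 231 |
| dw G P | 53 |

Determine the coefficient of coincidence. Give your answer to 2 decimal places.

0.63

The two rarest classes, dw G p and DW g P, are the double crossovers. Comparing them with the parentals, only the dw allele has switched, so dw is the middle locus and the order is g – dw – p.
g–dw: (95 + 5)/669 = 0.1495; dw–p: (48 + 5)/669 = 0.0792.
Expected DCO frequency = 0.1495 × 0.0792 ≈ 0.01184; observed = 5/669 ≈ 0.00747.
Coefficient of coincidence = 0.00747/0.01184 ≈ 0.63.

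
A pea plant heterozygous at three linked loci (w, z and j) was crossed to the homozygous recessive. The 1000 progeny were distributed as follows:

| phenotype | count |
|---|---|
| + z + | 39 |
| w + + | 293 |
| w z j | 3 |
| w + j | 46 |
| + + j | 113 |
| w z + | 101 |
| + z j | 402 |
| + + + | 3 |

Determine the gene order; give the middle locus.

w

The two most frequent reciprocal classes, + z j and w + +, are the parental types, so the F1 was + z j / w + +.
The two rarest classes, w z j and + + +, are the double crossovers. Comparing them with the parentals, only the w allele has switched, so w is the middle locus and the order is j – w – z.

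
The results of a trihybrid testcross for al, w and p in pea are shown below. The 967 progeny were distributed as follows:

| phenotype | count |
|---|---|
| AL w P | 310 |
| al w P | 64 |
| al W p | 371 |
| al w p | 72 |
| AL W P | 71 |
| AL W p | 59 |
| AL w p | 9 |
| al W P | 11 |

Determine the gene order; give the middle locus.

p

The two most frequent reciprocal classes, AL w P and al W p, are the parental types, so the F1 was AL w P / al W p.
The two rarest classes, AL w p and al W P, are the double crossovers. Comparing them with the parentals, only the p allele has switched, so p is the middle locus and the order is al – p – w.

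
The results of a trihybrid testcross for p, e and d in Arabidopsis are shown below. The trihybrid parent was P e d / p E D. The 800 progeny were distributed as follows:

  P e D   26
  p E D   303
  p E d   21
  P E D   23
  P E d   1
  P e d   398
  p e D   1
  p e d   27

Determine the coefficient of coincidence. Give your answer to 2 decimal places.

0.63

The two rarest classes, P E d and p e D, are the double crossovers. Comparing them with the parentals, only the e allele has switched, so e is the middle locus and the order is d – e – p.
d–e: (47 + 2)/800 = 0.0612; e–p: (50 + 2)/800 = 0.0650.
Expected DCO frequency = 0.0612 × 0.0650 ≈ 0.00398; observed = 2/800 ≈ 0.00250.
Coefficient of coincidence = 0.00250/0.00398 ≈ 0.63.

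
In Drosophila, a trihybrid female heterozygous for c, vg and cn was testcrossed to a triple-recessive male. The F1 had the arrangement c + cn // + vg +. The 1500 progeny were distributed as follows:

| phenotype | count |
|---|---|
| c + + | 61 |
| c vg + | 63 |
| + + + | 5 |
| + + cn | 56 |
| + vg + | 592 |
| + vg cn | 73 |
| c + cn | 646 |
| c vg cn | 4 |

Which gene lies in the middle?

The two rarest classes, c vg cn and + + +, are the double crossovers. Comparing them with the parentals, only the vg allele has switched, so vg is the middle locus and the order is c – vg – cn.

vg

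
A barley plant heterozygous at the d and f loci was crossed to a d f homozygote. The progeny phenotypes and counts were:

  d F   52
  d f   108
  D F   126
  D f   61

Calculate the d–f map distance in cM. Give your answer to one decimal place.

The two most frequent classes, D F (126) and d f (108), are the parental types, so the F1 was D F / d f.
The recombinant classes are D f and d F: 61 + 52 = 113.
Recombination frequency = 113/347 = 0.3256 ≈ 32.6%, i.e. 32.6 cM.

32.6 cM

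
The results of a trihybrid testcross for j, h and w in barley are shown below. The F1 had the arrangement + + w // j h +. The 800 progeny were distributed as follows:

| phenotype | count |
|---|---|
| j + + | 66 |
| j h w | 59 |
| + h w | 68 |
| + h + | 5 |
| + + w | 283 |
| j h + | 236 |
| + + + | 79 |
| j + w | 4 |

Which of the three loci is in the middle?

j

The two rarest classes, j + w and + h +, are the double crossovers. Comparing them with the parentals, only the j allele has switched, so j is the middle locus and the order is w – j – h.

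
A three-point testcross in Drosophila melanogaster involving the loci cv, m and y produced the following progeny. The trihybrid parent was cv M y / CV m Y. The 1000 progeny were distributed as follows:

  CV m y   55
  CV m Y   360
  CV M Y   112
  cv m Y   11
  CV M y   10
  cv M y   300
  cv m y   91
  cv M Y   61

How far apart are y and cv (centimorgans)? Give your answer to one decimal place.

13.7 centimorgans

The two rarest classes, CV M y and cv m Y, are the double crossovers. Comparing them with the parentals, only the cv allele has switched, so cv is the middle locus and the order is m – cv – y.
Crossovers in the cv–y interval produce the single-crossover classes cv M Y and CV m y (61 + 55 = 116) plus the double crossovers (21).
RF(cv–y) = (116 + 21) / 1000 = 137/1000 = 0.1370 → 13.7 centimorgans.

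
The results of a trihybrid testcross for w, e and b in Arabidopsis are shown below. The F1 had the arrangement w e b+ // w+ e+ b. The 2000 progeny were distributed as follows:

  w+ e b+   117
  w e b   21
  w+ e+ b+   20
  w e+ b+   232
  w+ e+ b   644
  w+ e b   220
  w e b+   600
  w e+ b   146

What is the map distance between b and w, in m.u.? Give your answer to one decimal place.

The two rarest classes, w e b and w+ e+ b+, are the double crossovers. Comparing them with the parentals, only the b allele has switched, so b is the middle locus and the order is w – b – e.
Crossovers in the w–b interval produce the single-crossover classes w+ e b+ and w e+ b (117 + 146 = 263) plus the double crossovers (41).
RF(w–b) = (263 + 41) / 2000 = 304/2000 = 0.1520 → 15.2 m.u.

15.2 m.u.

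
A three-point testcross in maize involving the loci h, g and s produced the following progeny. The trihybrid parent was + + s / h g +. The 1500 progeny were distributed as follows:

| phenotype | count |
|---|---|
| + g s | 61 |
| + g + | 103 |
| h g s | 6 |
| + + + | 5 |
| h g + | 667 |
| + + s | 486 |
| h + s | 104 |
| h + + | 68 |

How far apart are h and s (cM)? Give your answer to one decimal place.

The two rarest classes, + + + and h g s, are the double crossovers. Comparing them with the parentals, only the s allele has switched, so s is the middle locus and the order is h – s – g.
Crossovers in the h–s interval produce the single-crossover classes h + s and + g + (104 + 103 = 207) plus the double crossovers (11).
RF(h–s) = (207 + 11) / 1500 = 218/1500 = 0.1453 → 14.5 cM.

14.5 cM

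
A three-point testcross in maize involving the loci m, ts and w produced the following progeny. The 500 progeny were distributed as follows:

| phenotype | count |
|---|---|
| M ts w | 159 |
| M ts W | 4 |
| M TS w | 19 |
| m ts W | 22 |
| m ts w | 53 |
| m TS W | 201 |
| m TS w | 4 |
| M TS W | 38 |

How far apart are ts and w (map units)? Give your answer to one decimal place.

The two most frequent reciprocal classes, M ts w and m TS W, are the parental types, so the F1 was M ts w / m TS W.
The two rarest classes, M ts W and m TS w, are the double crossovers. Comparing them with the parentals, only the w allele has switched, so w is the middle locus and the order is m – w – ts.
Crossovers in the w–ts interval produce the single-crossover classes M TS w and m ts W (19 + 22 = 41) plus the double crossovers (8).
RF(w–ts) = (41 + 8) / 500 = 49/500 = 0.0980 → 9.8 map units.

9.8 map units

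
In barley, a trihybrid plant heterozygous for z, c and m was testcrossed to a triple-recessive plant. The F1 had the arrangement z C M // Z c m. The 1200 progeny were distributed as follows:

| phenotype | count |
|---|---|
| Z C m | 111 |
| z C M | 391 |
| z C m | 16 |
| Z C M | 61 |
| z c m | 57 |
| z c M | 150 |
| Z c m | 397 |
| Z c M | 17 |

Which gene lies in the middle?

m

The two rarest classes, z C m and Z c M, are the double crossovers. Comparing them with the parentals, only the m allele has switched, so m is the middle locus and the order is z – m – c.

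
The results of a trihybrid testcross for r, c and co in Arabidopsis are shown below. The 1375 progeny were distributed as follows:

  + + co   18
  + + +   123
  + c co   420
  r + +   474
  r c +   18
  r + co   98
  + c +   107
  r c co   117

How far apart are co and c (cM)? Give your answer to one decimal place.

17.5 cM

The two most frequent reciprocal classes, + c co and r + +, are the parental types, so the F1 was + c co / r + +.
The two rarest classes, + + co and r c +, are the double crossovers. Comparing them with the parentals, only the c allele has switched, so c is the middle locus and the order is r – c – co.
Crossovers in the c–co interval produce the single-crossover classes + c + and r + co (107 + 98 = 205) plus the double crossovers (36).
RF(c–co) = (205 + 36) / 1375 = 241/1375 = 0.1753 → 17.5 cM.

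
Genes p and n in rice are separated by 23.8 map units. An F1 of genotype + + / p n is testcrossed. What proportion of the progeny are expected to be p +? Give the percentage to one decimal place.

11.9%

A map distance of 23.8 map units corresponds to a recombination frequency of 0.238.
The F1 is + + / p n, so p + is a recombinant gamete class with expected frequency r/2 = 0.238/2 = 0.1190.
That is 0.1190 = 11.9% of the progeny.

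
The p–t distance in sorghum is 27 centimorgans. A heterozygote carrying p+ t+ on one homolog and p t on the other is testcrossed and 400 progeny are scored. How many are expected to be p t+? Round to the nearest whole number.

54

A map distance of 27 centimorgans corresponds to a recombination frequency of 0.270.
The F1 is p+ t+ / p t, so p t+ is a recombinant gamete class with expected frequency r/2 = 0.270/2 = 0.1350.
Expected number = 0.1350 × 400 = 54.00 ≈ 54.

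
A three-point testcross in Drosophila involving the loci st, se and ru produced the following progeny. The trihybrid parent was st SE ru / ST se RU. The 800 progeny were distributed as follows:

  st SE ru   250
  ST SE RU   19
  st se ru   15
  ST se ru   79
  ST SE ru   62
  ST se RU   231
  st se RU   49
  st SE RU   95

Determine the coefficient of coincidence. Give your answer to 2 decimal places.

0.90

The two rarest classes, st se ru and ST SE RU, are the double crossovers. Comparing them with the parentals, only the se allele has switched, so se is the middle locus and the order is st – se – ru.
st–se: (111 + 34)/800 = 0.1812; se–ru: (174 + 34)/800 = 0.2600.
Expected DCO frequency = 0.1812 × 0.2600 ≈ 0.04711; observed = 34/800 ≈ 0.04250.
Coefficient of coincidence = 0.04250/0.04711 ≈ 0.90.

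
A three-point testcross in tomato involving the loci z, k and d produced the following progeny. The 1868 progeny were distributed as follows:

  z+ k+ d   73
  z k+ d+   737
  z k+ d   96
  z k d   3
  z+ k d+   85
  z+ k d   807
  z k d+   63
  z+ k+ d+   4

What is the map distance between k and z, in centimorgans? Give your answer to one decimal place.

The two most frequent reciprocal classes, z k+ d+ and z+ k d, are the parental types, so the F1 was z k+ d+ / z+ k d.
The two rarest classes, z+ k+ d+ and z k d, are the double crossovers. Comparing them with the parentals, only the z allele has switched, so z is the middle locus and the order is d – z – k.
Crossovers in the z–k interval produce the single-crossover classes z k d+ and z+ k+ d (63 + 73 = 136) plus the double crossovers (7).
RF(z–k) = (136 + 7) / 1868 = 143/1868 = 0.0766 → 7.7 centimorgans.

7.7 centimorgans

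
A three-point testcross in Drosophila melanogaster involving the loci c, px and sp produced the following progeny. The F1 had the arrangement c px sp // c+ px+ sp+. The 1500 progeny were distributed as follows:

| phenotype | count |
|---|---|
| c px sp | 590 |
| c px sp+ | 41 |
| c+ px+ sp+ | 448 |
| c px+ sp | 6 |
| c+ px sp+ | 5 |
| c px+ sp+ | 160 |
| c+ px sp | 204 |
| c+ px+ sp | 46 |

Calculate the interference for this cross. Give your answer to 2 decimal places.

The two rarest classes, c px+ sp and c+ px sp+, are the double crossovers. Comparing them with the parentals, only the px allele has switched, so px is the middle locus and the order is c – px – sp.
c–px: (364 + 11)/1500 = 0.2500; px–sp: (87 + 11)/1500 = 0.0653.
Expected DCO frequency = 0.2500 × 0.0653 ≈ 0.01632; observed = 11/1500 ≈ 0.00733.
Coefficient of coincidence = 0.00733/0.01632 ≈ 0.45; interference = 1 − 0.45 = 0.55.

0.55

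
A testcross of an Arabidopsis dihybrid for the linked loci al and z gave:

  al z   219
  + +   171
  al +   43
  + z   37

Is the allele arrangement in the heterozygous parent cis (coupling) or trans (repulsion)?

The two most frequent classes are + + (171) and al z (219); these are the parental (non-recombinant) types.
So the F1 carried + + on one chromosome and al z on the other — the recessive alleles are on the same chromosome (cis / coupling).

cis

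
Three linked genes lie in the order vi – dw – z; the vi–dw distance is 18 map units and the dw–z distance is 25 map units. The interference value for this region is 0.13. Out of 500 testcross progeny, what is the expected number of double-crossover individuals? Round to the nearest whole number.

20

Map distances give recombination frequencies of 0.180 and 0.250 for the two intervals.
With interference 0.13 (so coincidence = 0.87), expected double-crossover frequency = 0.180 × 0.250 × 0.87 = 0.03915.
Expected number = 0.03915 × 500 = 19.57 ≈ 20.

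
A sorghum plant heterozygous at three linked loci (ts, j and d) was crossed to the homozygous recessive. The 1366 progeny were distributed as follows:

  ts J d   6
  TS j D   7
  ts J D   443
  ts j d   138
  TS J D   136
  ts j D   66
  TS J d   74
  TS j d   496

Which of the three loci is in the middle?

d

The two most frequent reciprocal classes, ts J D and TS j d, are the parental types, so the F1 was ts J D / TS j d.
The two rarest classes, ts J d and TS j D, are the double crossovers. Comparing them with the parentals, only the d allele has switched, so d is the middle locus and the order is j – d – ts.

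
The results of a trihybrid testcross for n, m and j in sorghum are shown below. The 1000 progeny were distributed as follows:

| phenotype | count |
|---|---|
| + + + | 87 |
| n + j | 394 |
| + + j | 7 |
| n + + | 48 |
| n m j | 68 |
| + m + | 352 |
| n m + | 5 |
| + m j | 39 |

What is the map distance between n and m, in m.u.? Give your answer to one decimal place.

16.7 m.u.

The two most frequent reciprocal classes, + m + and n + j, are the parental types, so the F1 was + m + / n + j.
The two rarest classes, n m + and + + j, are the double crossovers. Comparing them with the parentals, only the n allele has switched, so n is the middle locus and the order is m – n – j.
Crossovers in the m–n interval produce the single-crossover classes + + + and n m j (87 + 68 = 155) plus the double crossovers (12).
RF(m–n) = (155 + 12) / 1000 = 167/1000 = 0.1670 → 16.7 m.u.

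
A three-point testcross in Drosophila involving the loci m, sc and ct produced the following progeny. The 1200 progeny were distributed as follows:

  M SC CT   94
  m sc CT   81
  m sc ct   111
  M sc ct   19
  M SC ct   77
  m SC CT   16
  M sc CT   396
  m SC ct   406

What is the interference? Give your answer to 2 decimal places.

0.09

The two most frequent reciprocal classes, M sc CT and m SC ct, are the parental types, so the F1 was M sc CT / m SC ct.
The two rarest classes, M sc ct and m SC CT, are the double crossovers. Comparing them with the parentals, only the ct allele has switched, so ct is the middle locus and the order is sc – ct – m.
sc–ct: (205 + 35)/1200 = 0.2000; ct–m: (158 + 35)/1200 = 0.1608.
Expected DCO frequency = 0.2000 × 0.1608 ≈ 0.03216; observed = 35/1200 ≈ 0.02917.
Coefficient of coincidence = 0.02917/0.03216 ≈ 0.91; interference = 1 − 0.91 = 0.09.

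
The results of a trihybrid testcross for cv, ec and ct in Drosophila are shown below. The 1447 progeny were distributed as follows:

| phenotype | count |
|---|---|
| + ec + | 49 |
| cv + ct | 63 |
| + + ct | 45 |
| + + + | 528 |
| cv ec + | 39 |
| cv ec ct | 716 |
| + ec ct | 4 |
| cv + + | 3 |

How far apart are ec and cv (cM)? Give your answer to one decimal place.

8.2 cM

The two most frequent reciprocal classes, + + + and cv ec ct, are the parental types, so the F1 was + + + / cv ec ct.
The two rarest classes, cv + + and + ec ct, are the double crossovers. Comparing them with the parentals, only the cv allele has switched, so cv is the middle locus and the order is ct – cv – ec.
Crossovers in the cv–ec interval produce the single-crossover classes + ec + and cv + ct (49 + 63 = 112) plus the double crossovers (7).
RF(cv–ec) = (112 + 7) / 1447 = 119/1447 = 0.0822 → 8.2 cM.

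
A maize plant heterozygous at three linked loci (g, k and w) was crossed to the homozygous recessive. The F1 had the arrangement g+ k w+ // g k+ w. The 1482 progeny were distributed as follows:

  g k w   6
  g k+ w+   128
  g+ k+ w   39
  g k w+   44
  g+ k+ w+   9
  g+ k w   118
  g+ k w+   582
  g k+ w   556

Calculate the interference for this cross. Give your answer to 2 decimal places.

The two rarest classes, g+ k+ w+ and g k w, are the double crossovers. Comparing them with the parentals, only the k allele has switched, so k is the middle locus and the order is w – k – g.
w–k: (246 + 15)/1482 = 0.1761; k–g: (83 + 15)/1482 = 0.0661.
Expected DCO frequency = 0.1761 × 0.0661 ≈ 0.01164; observed = 15/1482 ≈ 0.01012.
Coefficient of coincidence = 0.01012/0.01164 ≈ 0.87; interference = 1 − 0.87 = 0.13.

0.13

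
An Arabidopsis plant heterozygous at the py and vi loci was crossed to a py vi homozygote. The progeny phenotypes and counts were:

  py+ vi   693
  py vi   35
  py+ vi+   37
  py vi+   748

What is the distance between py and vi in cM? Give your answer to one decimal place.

4.8 cM

The two most frequent classes, py+ vi (693) and py vi+ (748), are the parental types, so the F1 was py+ vi / py vi+.
The recombinant classes are py+ vi+ and py vi: 37 + 35 = 72.
Recombination frequency = 72/1513 = 0.0476 ≈ 4.8%, i.e. 4.8 cM.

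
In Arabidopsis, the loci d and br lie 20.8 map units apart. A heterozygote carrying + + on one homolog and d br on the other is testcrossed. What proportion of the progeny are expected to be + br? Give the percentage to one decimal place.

A map distance of 20.8 map units corresponds to a recombination frequency of 0.208.
The F1 is + + / d br, so + br is a recombinant gamete class with expected frequency r/2 = 0.208/2 = 0.1040.
That is 0.1040 = 10.4% of the progeny.

10.4%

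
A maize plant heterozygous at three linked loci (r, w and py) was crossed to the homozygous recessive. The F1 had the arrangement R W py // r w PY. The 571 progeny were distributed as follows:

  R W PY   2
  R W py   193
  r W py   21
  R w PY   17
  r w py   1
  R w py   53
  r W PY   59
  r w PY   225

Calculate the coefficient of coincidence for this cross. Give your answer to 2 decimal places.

0.36

The two rarest classes, R W PY and r w py, are the double crossovers. Comparing them with the parentals, only the py allele has switched, so py is the middle locus and the order is r – py – w.
r–py: (38 + 3)/571 = 0.0718; py–w: (112 + 3)/571 = 0.2014.
Expected DCO frequency = 0.0718 × 0.2014 ≈ 0.01446; observed = 3/571 ≈ 0.00525.
Coefficient of coincidence = 0.00525/0.01446 ≈ 0.36.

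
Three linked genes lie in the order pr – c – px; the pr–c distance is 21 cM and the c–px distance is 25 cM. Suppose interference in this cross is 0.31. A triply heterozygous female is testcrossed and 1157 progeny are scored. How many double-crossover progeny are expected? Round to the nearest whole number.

42

Map distances give recombination frequencies of 0.210 and 0.250 for the two intervals.
With interference 0.31 (so coincidence = 0.69), expected double-crossover frequency = 0.210 × 0.250 × 0.69 = 0.03622.
Expected number = 0.03622 × 1157 = 41.91 ≈ 42.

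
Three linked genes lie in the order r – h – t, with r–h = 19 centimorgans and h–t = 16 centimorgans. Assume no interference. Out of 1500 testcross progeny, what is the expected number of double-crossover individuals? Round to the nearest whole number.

46

Map distances give recombination frequencies of 0.190 and 0.160 for the two intervals.
With no interference, expected double-crossover frequency = 0.190 × 0.160 = 0.03040.
Expected number = 0.03040 × 1500 = 45.60 ≈ 46.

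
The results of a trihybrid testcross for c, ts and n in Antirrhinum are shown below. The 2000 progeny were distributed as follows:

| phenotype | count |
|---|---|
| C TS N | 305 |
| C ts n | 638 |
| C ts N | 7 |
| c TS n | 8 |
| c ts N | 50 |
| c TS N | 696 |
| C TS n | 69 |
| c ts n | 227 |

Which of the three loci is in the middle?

n

The two most frequent reciprocal classes, C ts n and c TS N, are the parental types, so the F1 was C ts n / c TS N.
The two rarest classes, C ts N and c TS n, are the double crossovers. Comparing them with the parentals, only the n allele has switched, so n is the middle locus and the order is c – n – ts.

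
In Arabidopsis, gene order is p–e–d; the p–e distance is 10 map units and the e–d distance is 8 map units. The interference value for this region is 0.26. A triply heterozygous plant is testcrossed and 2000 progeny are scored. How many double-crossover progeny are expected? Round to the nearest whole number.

12

Map distances give recombination frequencies of 0.100 and 0.080 for the two intervals.
With interference 0.26 (so coincidence = 0.74), expected double-crossover frequency = 0.100 × 0.080 × 0.74 = 0.00592.
Expected number = 0.00592 × 2000 = 11.84 ≈ 12.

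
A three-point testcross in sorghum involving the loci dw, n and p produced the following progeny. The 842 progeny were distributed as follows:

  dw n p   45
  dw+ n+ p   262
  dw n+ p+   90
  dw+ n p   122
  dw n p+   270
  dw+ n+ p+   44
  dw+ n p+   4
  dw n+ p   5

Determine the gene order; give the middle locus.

dw

The two most frequent reciprocal classes, dw+ n+ p and dw n p+, are the parental types, so the F1 was dw+ n+ p / dw n p+.
The two rarest classes, dw n+ p and dw+ n p+, are the double crossovers. Comparing them with the parentals, only the dw allele has switched, so dw is the middle locus and the order is p – dw – n.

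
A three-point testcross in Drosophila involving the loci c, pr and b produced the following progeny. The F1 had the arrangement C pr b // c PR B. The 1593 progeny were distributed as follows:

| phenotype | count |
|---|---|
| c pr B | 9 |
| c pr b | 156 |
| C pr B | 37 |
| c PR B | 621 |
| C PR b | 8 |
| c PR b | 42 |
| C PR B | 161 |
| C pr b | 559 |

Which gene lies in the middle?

pr

The two rarest classes, C PR b and c pr B, are the double crossovers. Comparing them with the parentals, only the pr allele has switched, so pr is the middle locus and the order is b – pr – c.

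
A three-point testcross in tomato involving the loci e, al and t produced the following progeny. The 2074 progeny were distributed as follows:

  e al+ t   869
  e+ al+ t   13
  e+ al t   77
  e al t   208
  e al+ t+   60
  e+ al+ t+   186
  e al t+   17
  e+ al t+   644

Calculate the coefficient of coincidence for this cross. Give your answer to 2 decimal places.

The two most frequent reciprocal classes, e+ al t+ and e al+ t, are the parental types, so the F1 was e+ al t+ / e al+ t.
The two rarest classes, e al t+ and e+ al+ t, are the double crossovers. Comparing them with the parentals, only the e allele has switched, so e is the middle locus and the order is t – e – al.
t–e: (137 + 30)/2074 = 0.0805; e–al: (394 + 30)/2074 = 0.2044.
Expected DCO frequency = 0.0805 × 0.2044 ≈ 0.01645; observed = 30/2074 ≈ 0.01446.
Coefficient of coincidence = 0.01446/0.01645 ≈ 0.88.

0.88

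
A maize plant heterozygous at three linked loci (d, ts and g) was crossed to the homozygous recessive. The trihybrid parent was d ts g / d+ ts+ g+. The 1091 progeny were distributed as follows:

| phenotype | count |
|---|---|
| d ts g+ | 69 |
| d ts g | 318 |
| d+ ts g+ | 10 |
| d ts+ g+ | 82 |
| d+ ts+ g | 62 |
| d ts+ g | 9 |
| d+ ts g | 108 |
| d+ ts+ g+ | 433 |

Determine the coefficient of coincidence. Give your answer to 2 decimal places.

0.66

The two rarest classes, d ts+ g and d+ ts g+, are the double crossovers. Comparing them with the parentals, only the ts allele has switched, so ts is the middle locus and the order is g – ts – d.
g–ts: (131 + 19)/1091 = 0.1375; ts–d: (190 + 19)/1091 = 0.1916.
Expected DCO frequency = 0.1375 × 0.1916 ≈ 0.02635; observed = 19/1091 ≈ 0.01742.
Coefficient of coincidence = 0.01742/0.02635 ≈ 0.66.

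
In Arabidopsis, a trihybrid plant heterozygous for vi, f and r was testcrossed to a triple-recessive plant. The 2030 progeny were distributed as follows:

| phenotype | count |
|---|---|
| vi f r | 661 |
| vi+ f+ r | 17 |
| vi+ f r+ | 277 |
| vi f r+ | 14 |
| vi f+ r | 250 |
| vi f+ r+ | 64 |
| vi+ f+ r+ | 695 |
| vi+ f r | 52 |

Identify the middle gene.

The two most frequent reciprocal classes, vi+ f+ r+ and vi f r, are the parental types, so the F1 was vi+ f+ r+ / vi f r.
The two rarest classes, vi+ f+ r and vi f r+, are the double crossovers. Comparing them with the parentals, only the r allele has switched, so r is the middle locus and the order is vi – r – f.

r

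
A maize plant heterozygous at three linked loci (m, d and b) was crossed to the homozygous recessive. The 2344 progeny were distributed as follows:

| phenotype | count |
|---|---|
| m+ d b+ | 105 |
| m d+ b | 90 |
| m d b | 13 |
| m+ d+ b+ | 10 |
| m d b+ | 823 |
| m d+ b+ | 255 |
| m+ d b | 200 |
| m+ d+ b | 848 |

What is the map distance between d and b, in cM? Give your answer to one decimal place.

The two most frequent reciprocal classes, m+ d+ b and m d b+, are the parental types, so the F1 was m+ d+ b / m d b+.
The two rarest classes, m+ d+ b+ and m d b, are the double crossovers. Comparing them with the parentals, only the b allele has switched, so b is the middle locus and the order is d – b – m.
Crossovers in the d–b interval produce the single-crossover classes m+ d b and m d+ b+ (200 + 255 = 455) plus the double crossovers (23).
RF(d–b) = (455 + 23) / 2344 = 478/2344 = 0.2039 → 20.4 cM.

20.4 cM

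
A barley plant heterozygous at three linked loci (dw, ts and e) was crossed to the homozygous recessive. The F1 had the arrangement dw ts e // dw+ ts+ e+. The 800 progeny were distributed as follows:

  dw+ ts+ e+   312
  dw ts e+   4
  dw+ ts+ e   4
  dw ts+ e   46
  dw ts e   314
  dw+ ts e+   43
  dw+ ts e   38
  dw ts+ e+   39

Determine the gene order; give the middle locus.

The two rarest classes, dw ts e+ and dw+ ts+ e, are the double crossovers. Comparing them with the parentals, only the e allele has switched, so e is the middle locus and the order is ts – e – dw.

e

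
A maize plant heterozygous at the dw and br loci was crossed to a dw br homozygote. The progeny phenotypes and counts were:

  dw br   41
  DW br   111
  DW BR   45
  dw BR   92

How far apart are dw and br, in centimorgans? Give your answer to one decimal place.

The two most frequent classes, DW br (111) and dw BR (92), are the parental types, so the F1 was DW br / dw BR.
The recombinant classes are DW BR and dw br: 45 + 41 = 86.
Recombination frequency = 86/289 = 0.2976 ≈ 29.8%, i.e. 29.8 centimorgans.

29.8 centimorgans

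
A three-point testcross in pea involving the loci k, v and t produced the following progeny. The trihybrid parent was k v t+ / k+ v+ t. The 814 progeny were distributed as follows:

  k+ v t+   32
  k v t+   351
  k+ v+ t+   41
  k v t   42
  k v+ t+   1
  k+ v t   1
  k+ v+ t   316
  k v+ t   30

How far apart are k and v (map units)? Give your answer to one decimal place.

The two rarest classes, k v+ t+ and k+ v t, are the double crossovers. Comparing them with the parentals, only the v allele has switched, so v is the middle locus and the order is k – v – t.
Crossovers in the k–v interval produce the single-crossover classes k+ v t+ and k v+ t (32 + 30 = 62) plus the double crossovers (2).
RF(k–v) = (62 + 2) / 814 = 64/814 = 0.0786 → 7.9 map units.

7.9 map units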